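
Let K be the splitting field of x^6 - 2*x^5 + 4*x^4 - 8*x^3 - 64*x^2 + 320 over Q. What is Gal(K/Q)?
The polynomial f is an irreducible sextic over Q, so G = Gal(f/Q) is one of the 16 transitive subgroups 6T1, ..., 6T16 of S_6. The discriminant of f is 564385546240000 = 23756800^2, a perfect square, so G is contained in A_6. The transitive groups of degree 6 contained in A_6 are: A_4 (6T4, order 12), S_4 (6T7, order 24), (C_3 x C_3) : C_4 (6T10, order 36), PSL(2,5) (6T12, order 60), A_6 (6T15, order 360). By Dedekind's theorem, for a prime p not dividing disc(f) the degrees of the irreducible factors of f mod p form the cycle type of an element of G. Factoring f modulo the 19 such primes p <= 79 (skipping 2, 5, 29, which divide the discriminant), each new pattern first appears at: mod 3: f = (x^2 + 1)(x^4 + x^3 + 2), pattern 4+2; mod 11: f = (x^3 + 3x^2 + 10x + 7)(x^3 + 6x^2 + 9x + 8), pattern 3+3; mod 19: f = (x + 14)(x + 16)(x^2 + 11x + 1)(x^2 + 14x + 15), pattern 2+2+1+1; mod 61: f = (x + 5)(x + 38)(x + 52)(x^3 + 25x^2 + 22x + 23), pattern 3+1+1+1. No other pattern occurs in this range, so the set of observed cycle types is {4+2, 3+3, 2+2+1+1, 3+1+1+1}. The candidates containing elements of all these cycle types are (C_3 x C_3) : C_4 (6T10) of order 36, A_6 (6T15) of order 360; the others are excluded. The observed types are precisely the cycle types that occur in (C_3 x C_3) : C_4 (6T10) (apart from the identity). Each of the other remaining candidates has further cycle types, and by the Chebotarev density theorem the matching factorization patterns would occur for a proportion of primes equal to their share of the group: A_6 (6T15) additionally contains elements of type 5+1 (144 of its 360 elements, about 40% of primes). None of the 19 primes tested shows any such pattern (for each of these groups the chance of that is below 10^-4), which rules them out. Hence G = (C_3 x C_3) : C_4 (6T10), of order 36.

(C_3 x C_3) : C_4, the transitive group 6T10 of order 36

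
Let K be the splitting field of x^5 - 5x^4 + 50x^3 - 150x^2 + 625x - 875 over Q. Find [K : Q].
The degree of the splitting field over Q equals the order of the Galois group, so first determine the group. The polynomial f is an irreducible quintic over Q, so G = Gal(f/Q) is a transitive subgroup of S_5: one of C_5 (5T1, order 5), D_5 (5T2, order 10), F_20 (5T3, order 20), A_5 (5T4, order 60) or S_5 (5T5, order 120). The discriminant of f is 121894531250000, which is not a perfect square, so G is not contained in A_5. The transitive groups of degree 5 not contained in A_5 are: F_20 (5T3, order 20), S_5 (5T5, order 120). By Dedekind's theorem, for a prime p not dividing disc(f) the degrees of the irreducible factors of f mod p form the cycle type of an element of G. Factoring f modulo the 18 such primes p <= 71 (skipping 2, 5, which divide the discriminant), each new pattern first appears at: mod 3: f = (x + 2)(x^4 + 2x^3 + x^2 + x + 2), pattern 4+1; mod 11: f = (x^5 + 6x^4 + 6x^3 + 4x^2 + 9x + 5), pattern 5; mod 19: f = (x + 14)(x^2 + 3x + 16)(x^2 + 16x + 5), pattern 2+2+1. No other pattern occurs in this range, so the set of observed cycle types is {4+1, 5, 2+2+1}. The candidates containing elements of all these cycle types are F_20 (5T3) of order 20, S_5 (5T5) of order 120; the others are excluded. The observed types are precisely the cycle types that occur in F_20 (5T3) (apart from the identity). Each of the other remaining candidates has further cycle types, and by the Chebotarev density theorem the matching factorization patterns would occur for a proportion of primes equal to their share of the group: S_5 (5T5) additionally contains elements of type 3+2, 3+1+1, 2+1+1+1 (50 of its 120 elements, about 42% of primes). None of the 18 primes tested shows any such pattern (for each of these groups the chance of that is below 10^-4), which rules them out. Hence G = F_20 (5T3), of order 20. The Galois group F_20 (5T3) has order 20, so the splitting field has degree 20 over Q.

20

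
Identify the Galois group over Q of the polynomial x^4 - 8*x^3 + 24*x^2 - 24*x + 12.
4T4: A_4

The polynomial is an irreducible quartic over Q and its discriminant is 331776 = 576^2, a perfect square, so the Galois group is contained in A_4. The resolvent cubic y^3 - 24*y^2 + 144*y - 192 is irreducible over Q. An irreducible resolvent with square discriminant gives A_4.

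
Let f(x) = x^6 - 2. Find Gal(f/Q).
The polynomial f is an irreducible sextic over Q, so G = Gal(f/Q) is one of the 16 transitive subgroups 6T1, ..., 6T16 of S_6. The discriminant of f is 1492992, which is not a perfect square, so G is not contained in A_6. The transitive groups of degree 6 not contained in A_6 are: C_6 (6T1, order 6), S_3 (6T2, order 6), D_6 (6T3, order 12), C_3 x S_3 (6T5, order 18), A_4 x C_2 (6T6, order 24), S_4 (6T8, order 24), S_3 x S_3 (6T9, order 36), S_4 x C_2 (6T11, order 48), (S_3 x S_3) : C_2 (6T13, order 72), PGL(2,5) (6T14, order 120), S_6 (6T16, order 720). By Dedekind's theorem, for a prime p not dividing disc(f) the degrees of the irreducible factors of f mod p form the cycle type of an element of G. Factoring f modulo the 79 such primes p <= 419 (skipping 2, 3, which divide the discriminant), each new pattern first appears at: mod 5: f = (x^2 + 2)(x^2 + x + 2)(x^2 + 4x + 2), pattern 2+2+2; mod 7: f = (x^3 + 3)(x^3 + 4), pattern 3+3; mod 13: f = (x^6 + 11), pattern 6; mod 17: f = (x + 5)(x + 12)(x^2 + 5x + 8)(x^2 + 12x + 8), pattern 2+2+1+1; mod 31: f = (x + 2)(x + 10)(x + 12)(x + 19)(x + 21)(x + 29), pattern 1+1+1+1+1+1. No other pattern occurs in this range, so the set of observed cycle types is {2+2+2, 3+3, 6, 2+2+1+1, 1+1+1+1+1+1}. The candidates containing elements of all these cycle types are D_6 (6T3) of order 12, A_4 x C_2 (6T6) of order 24, S_3 x S_3 (6T9) of order 36, S_4 x C_2 (6T11) of order 48, (S_3 x S_3) : C_2 (6T13) of order 72, PGL(2,5) (6T14) of order 120, S_6 (6T16) of order 720; the others are excluded. The observed types are precisely the cycle types that occur in D_6 (6T3). Each of the other remaining candidates has further cycle types, and by the Chebotarev density theorem the matching factorization patterns would occur for a proportion of primes equal to their share of the group: A_4 x C_2 (6T6) additionally contains elements of type 2+1+1+1+1 (3 of its 24 elements, about 12% of primes); S_3 x S_3 (6T9) additionally contains elements of type 3+1+1+1 (4 of its 36 elements, about 11% of primes); S_4 x C_2 (6T11) additionally contains elements of type 4+2, 4+1+1, 2+1+1+1+1 (15 of its 48 elements, about 31% of primes); (S_3 x S_3) : C_2 (6T13) additionally contains elements of type 4+2, 3+2+1, 3+1+1+1, 2+1+1+1+1 (40 of its 72 elements, about 56% of primes); PGL(2,5) (6T14) additionally contains elements of type 5+1, 4+1+1 (54 of its 120 elements, about 45% of primes); S_6 (6T16) additionally contains elements of type 5+1, 4+2, 4+1+1, 3+2+1, 3+1+1+1, 2+1+1+1+1 (499 of its 720 elements, about 69% of primes). None of the 79 primes tested shows any such pattern (for each of these groups the chance of that is below 10^-4), which rules them out. Hence G = D_6 (6T3), of order 12.

D_6 (also written D6)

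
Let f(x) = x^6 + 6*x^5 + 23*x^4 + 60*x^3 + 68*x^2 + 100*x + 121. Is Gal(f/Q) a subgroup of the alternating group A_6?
The polynomial is irreducible of degree 6 over Q. Its discriminant is 2046918914580544 = 45242888^2, a perfect square. A Galois group lies in the alternating group exactly when the discriminant is a square in Q, so the Galois group (S_4) is contained in A_6.

Yes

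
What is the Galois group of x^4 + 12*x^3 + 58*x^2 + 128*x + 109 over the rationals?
S_4 (also written S4)

The polynomial is an irreducible quartic over Q and its discriminant is 25856, which is not a perfect square, so the Galois group is not contained in A_4. The resolvent cubic y^3 - 58*y^2 + 1100*y - 6792 is irreducible over Q. An irreducible resolvent with non-square discriminant gives S_4.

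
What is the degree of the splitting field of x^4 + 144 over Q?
The degree of the splitting field over Q equals the order of the Galois group, so first determine the group. The polynomial is an irreducible quartic over Q and its discriminant is 764411904 = 27648^2, a perfect square, so the Galois group is contained in A_4. The resolvent cubic y^3 - 576*y splits completely over Q, which gives the Klein four-group V_4. The Galois group V_4 (4T2) has order 4, so the splitting field has degree 4 over Q.

4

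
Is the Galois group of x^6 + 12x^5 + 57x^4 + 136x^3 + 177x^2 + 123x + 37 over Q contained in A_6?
The polynomial is irreducible of degree 6 over Q. Its discriminant is -7105563, which is not a perfect square. A Galois group lies in the alternating group exactly when the discriminant is a square in Q, so the Galois group (C_6) is not contained in A_6.

No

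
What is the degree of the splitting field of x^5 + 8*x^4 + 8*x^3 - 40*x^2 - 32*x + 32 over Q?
5

The degree of the splitting field over Q equals the order of the Galois group, so first determine the group. The polynomial f is an irreducible quintic over Q, so G = Gal(f/Q) is a transitive subgroup of S_5: one of C_5 (5T1, order 5), D_5 (5T2, order 10), F_20 (5T3, order 20), A_5 (5T4, order 60) or S_5 (5T5, order 120). The discriminant of f is 15352201216 = 123904^2, a perfect square, so G is contained in A_5. The transitive groups of degree 5 contained in A_5 are: C_5 (5T1, order 5), D_5 (5T2, order 10), A_5 (5T4, order 60). By Dedekind's theorem, for a prime p not dividing disc(f) the degrees of the irreducible factors of f mod p form the cycle type of an element of G. Factoring f modulo the 14 such primes p <= 53 (skipping 2, 11, which divide the discriminant), each new pattern first appears at: mod 3: f = (x^5 + 2x^4 + 2x^3 + 2x^2 + x + 2), pattern 5; mod 23: f = (x + 1)(x + 7)(x + 10)(x + 14)(x + 22), pattern 1+1+1+1+1. No other pattern occurs in this range, so the set of observed cycle types is {5, 1+1+1+1+1}. The candidates containing elements of all these cycle types are C_5 (5T1) of order 5, D_5 (5T2) of order 10, A_5 (5T4) of order 60; the others are excluded. The observed types are precisely the cycle types that occur in C_5 (5T1). Each of the other remaining candidates has further cycle types, and by the Chebotarev density theorem the matching factorization patterns would occur for a proportion of primes equal to their share of the group: D_5 (5T2) additionally contains elements of type 2+2+1 (5 of its 10 elements, about 50% of primes); A_5 (5T4) additionally contains elements of type 3+1+1, 2+2+1 (35 of its 60 elements, about 58% of primes). None of the 14 primes tested shows any such pattern (for each of these groups the chance of that is below 10^-4), which rules them out. Hence G = C_5 (5T1), of order 5. The Galois group C_5 (5T1) has order 5, so the splitting field has degree 5 over Q.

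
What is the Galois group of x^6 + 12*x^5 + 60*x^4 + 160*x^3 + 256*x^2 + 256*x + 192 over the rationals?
The polynomial f is an irreducible sextic over Q, so G = Gal(f/Q) is one of the 16 transitive subgroups 6T1, ..., 6T16 of S_6. The discriminant of f is -66039417143296, which is not a perfect square, so G is not contained in A_6. The transitive groups of degree 6 not contained in A_6 are: C_6 (6T1, order 6), S_3 (6T2, order 6), D_6 (6T3, order 12), C_3 x S_3 (6T5, order 18), A_4 x C_2 (6T6, order 24), S_4 (6T8, order 24), S_3 x S_3 (6T9, order 36), S_4 x C_2 (6T11, order 48), (S_3 x S_3) : C_2 (6T13, order 72), PGL(2,5) (6T14, order 120), S_6 (6T16, order 720). By Dedekind's theorem, for a prime p not dividing disc(f) the degrees of the irreducible factors of f mod p form the cycle type of an element of G. Factoring f modulo the 17 such primes p <= 67 (skipping 2, 31, which divide the discriminant), each new pattern first appears at: mod 3: f = (x)(x + 1)(x^4 + 2x^3 + x^2 + 1), pattern 4+1+1; mod 5: f = (x^3 + x + 1)(x^3 + 2x^2 + 4x + 2), pattern 3+3; mod 7: f = (x^6 + 5x^5 + 4x^4 + 6x^3 + 4x^2 + 4x + 3), pattern 6; mod 11: f = (x^2 + 2x + 6)(x^2 + 4x + 7)(x^2 + 6x + 3), pattern 2+2+2; mod 13: f = (x^2 + 4x + 2)(x^4 + 8x^3 + x + 5), pattern 4+2; mod 37: f = (x + 12)(x + 29)(x^2 + 22x + 30)(x^2 + 23x + 32), pattern 2+2+1+1; mod 47: f = (x + 12)(x + 20)(x + 31)(x + 39)(x^2 + 4x + 5), pattern 2+1+1+1+1. No other pattern occurs in this range, so the set of observed cycle types is {4+1+1, 3+3, 6, 2+2+2, 4+2, 2+2+1+1, 2+1+1+1+1}. The candidates containing elements of all these cycle types are S_4 x C_2 (6T11) of order 48, S_6 (6T16) of order 720; the others are excluded. The observed types are precisely the cycle types that occur in S_4 x C_2 (6T11) (apart from the identity). Each of the other remaining candidates has further cycle types, and by the Chebotarev density theorem the matching factorization patterns would occur for a proportion of primes equal to their share of the group: S_6 (6T16) additionally contains elements of type 5+1, 3+2+1, 3+1+1+1 (304 of its 720 elements, about 42% of primes). None of the 17 primes tested shows any such pattern (for each of these groups the chance of that is below 10^-4), which rules them out. Hence G = S_4 x C_2 (6T11), of order 48.

S_4 x C_2 (also written S4xC2)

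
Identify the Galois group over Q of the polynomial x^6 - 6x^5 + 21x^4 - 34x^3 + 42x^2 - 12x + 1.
PGL(2,5) (order 120)

The polynomial f is an irreducible sextic over Q, so G = Gal(f/Q) is one of the 16 transitive subgroups 6T1, ..., 6T16 of S_6. The discriminant of f is -1024192512, which is not a perfect square, so G is not contained in A_6. The transitive groups of degree 6 not contained in A_6 are: C_6 (6T1, order 6), S_3 (6T2, order 6), D_6 (6T3, order 12), C_3 x S_3 (6T5, order 18), A_4 x C_2 (6T6, order 24), S_4 (6T8, order 24), S_3 x S_3 (6T9, order 36), S_4 x C_2 (6T11, order 48), (S_3 x S_3) : C_2 (6T13, order 72), PGL(2,5) (6T14, order 120), S_6 (6T16, order 720). By Dedekind's theorem, for a prime p not dividing disc(f) the degrees of the irreducible factors of f mod p form the cycle type of an element of G. Factoring f modulo the 21 such primes p <= 89 (skipping 2, 3, 7, which divide the discriminant), each new pattern first appears at: mod 5: f = (x^6 + 4x^5 + x^4 + x^3 + 2x^2 + 3x + 1), pattern 6; mod 11: f = (x + 4)(x^5 + x^4 + 6x^3 + 8x^2 + 10x + 3), pattern 5+1; mod 13: f = (x + 1)(x + 12)(x^4 + 7x^3 + 9x^2 + 12x + 12), pattern 4+1+1; mod 23: f = (x + 3)(x + 9)(x^2 + 7x + 13)(x^2 + 21x + 4), pattern 2+2+1+1; mod 43: f = (x^3 + 16x^2 + 35x + 11)(x^3 + 21x^2 + 37x + 4), pattern 3+3; mod 61: f = (x^2 + 17x + 4)(x^2 + 43x + 52)(x^2 + 56x + 22), pattern 2+2+2. No other pattern occurs in this range, so the set of observed cycle types is {6, 5+1, 4+1+1, 2+2+1+1, 3+3, 2+2+2}. The candidates containing elements of all these cycle types are PGL(2,5) (6T14) of order 120, S_6 (6T16) of order 720; the others are excluded. The observed types are precisely the cycle types that occur in PGL(2,5) (6T14) (apart from the identity). Each of the other remaining candidates has further cycle types, and by the Chebotarev density theorem the matching factorization patterns would occur for a proportion of primes equal to their share of the group: S_6 (6T16) additionally contains elements of type 4+2, 3+2+1, 3+1+1+1, 2+1+1+1+1 (265 of its 720 elements, about 37% of primes). None of the 21 primes tested shows any such pattern (for each of these groups the chance of that is below 10^-4), which rules them out. Hence G = PGL(2,5) (6T14), of order 120.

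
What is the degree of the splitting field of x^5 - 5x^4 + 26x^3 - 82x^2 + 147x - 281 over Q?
The degree of the splitting field over Q equals the order of the Galois group, so first determine the group. The polynomial f is an irreducible quintic over Q, so G = Gal(f/Q) is a transitive subgroup of S_5: one of C_5 (5T1, order 5), D_5 (5T2, order 10), F_20 (5T3, order 20), A_5 (5T4, order 60) or S_5 (5T5, order 120). The discriminant of f is 37149830992, which is not a perfect square, so G is not contained in A_5. The transitive groups of degree 5 not contained in A_5 are: F_20 (5T3, order 20), S_5 (5T5, order 120). By Dedekind's theorem, for a prime p not dividing disc(f) the degrees of the irreducible factors of f mod p form the cycle type of an element of G. Factoring f modulo the 5 such primes p <= 13 (skipping 2, which divides the discriminant), each new pattern first appears at: mod 3: f = (x^5 + x^4 + 2x^3 + 2x^2 + 1), pattern 5; mod 5: f = (x + 3)(x^4 + 2x^3 + 3x + 3), pattern 4+1; mod 13: f = (x + 4)(x + 9)(x^3 + 8x^2 + 3x + 7), pattern 3+1+1. No other pattern occurs in this range, so the set of observed cycle types is {5, 4+1, 3+1+1}. Among the candidates above, the only group containing elements of all these cycle types is S_5 (5T5) — F_20 (5T3) lacks at least one of them. Hence G = S_5 (5T5), of order 120. The Galois group S_5 (5T5) has order 120, so the splitting field has degree 120 over Q.

120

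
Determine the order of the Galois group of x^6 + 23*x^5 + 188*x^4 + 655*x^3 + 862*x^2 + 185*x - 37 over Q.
6

The degree of the splitting field over Q equals the order of the Galois group, so first determine the group. The polynomial f is an irreducible sextic over Q, so G = Gal(f/Q) is one of the 16 transitive subgroups 6T1, ..., 6T16 of S_6. The discriminant of f is 2185134456370000, which is not a perfect square, so G is not contained in A_6. The transitive groups of degree 6 not contained in A_6 are: C_6 (6T1, order 6), S_3 (6T2, order 6), D_6 (6T3, order 12), C_3 x S_3 (6T5, order 18), A_4 x C_2 (6T6, order 24), S_4 (6T8, order 24), S_3 x S_3 (6T9, order 36), S_4 x C_2 (6T11, order 48), (S_3 x S_3) : C_2 (6T13, order 72), PGL(2,5) (6T14, order 120), S_6 (6T16, order 720). By Dedekind's theorem, for a prime p not dividing disc(f) the degrees of the irreducible factors of f mod p form the cycle type of an element of G. Factoring f modulo the 23 such primes p <= 107 (skipping 2, 5, 31, 37, 67, which divide the discriminant), each new pattern first appears at: mod 3: f = (x^3 + 2x + 2)(x^3 + 2x^2 + 1), pattern 3+3; mod 13: f = (x^2 + 4x + 11)(x^2 + 8x + 1)(x^2 + 11x + 12), pattern 2+2+2; mod 107: f = (x + 26)(x + 27)(x + 39)(x + 62)(x + 90)(x + 100), pattern 1+1+1+1+1+1. No other pattern occurs in this range, so the set of observed cycle types is {3+3, 2+2+2, 1+1+1+1+1+1}. The candidates containing elements of all these cycle types are C_6 (6T1) of order 6, S_3 (6T2) of order 6, D_6 (6T3) of order 12, C_3 x S_3 (6T5) of order 18, A_4 x C_2 (6T6) of order 24, S_4 (6T8) of order 24, S_3 x S_3 (6T9) of order 36, S_4 x C_2 (6T11) of order 48, (S_3 x S_3) : C_2 (6T13) of order 72, PGL(2,5) (6T14) of order 120, S_6 (6T16) of order 720; the others are excluded. The observed types are precisely the cycle types that occur in S_3 (6T2). Each of the other remaining candidates has further cycle types, and by the Chebotarev density theorem the matching factorization patterns would occur for a proportion of primes equal to their share of the group: C_6 (6T1) additionally contains elements of type 6 (2 of its 6 elements, about 33% of primes); D_6 (6T3) additionally contains elements of type 6, 2+2+1+1 (5 of its 12 elements, about 42% of primes); C_3 x S_3 (6T5) additionally contains elements of type 6, 3+1+1+1 (10 of its 18 elements, about 56% of primes); A_4 x C_2 (6T6) additionally contains elements of type 6, 2+2+1+1, 2+1+1+1+1 (14 of its 24 elements, about 58% of primes); S_4 (6T8) additionally contains elements of type 4+1+1, 2+2+1+1 (9 of its 24 elements, about 38% of primes); S_3 x S_3 (6T9) additionally contains elements of type 6, 3+1+1+1, 2+2+1+1 (25 of its 36 elements, about 69% of primes); S_4 x C_2 (6T11) additionally contains elements of type 6, 4+2, 4+1+1, 2+2+1+1, 2+1+1+1+1 (32 of its 48 elements, about 67% of primes); (S_3 x S_3) : C_2 (6T13) additionally contains elements of type 6, 4+2, 3+2+1, 3+1+1+1, 2+2+1+1, 2+1+1+1+1 (61 of its 72 elements, about 85% of primes); PGL(2,5) (6T14) additionally contains elements of type 6, 5+1, 4+1+1, 2+2+1+1 (89 of its 120 elements, about 74% of primes); S_6 (6T16) additionally contains elements of type 6, 5+1, 4+2, 4+1+1, 3+2+1, 3+1+1+1, 2+2+1+1, 2+1+1+1+1 (664 of its 720 elements, about 92% of primes). None of the 23 primes tested shows any such pattern (for each of these groups the chance of that is below 10^-4), which rules them out. Hence G = S_3 (6T2), of order 6. The Galois group S_3 (6T2) has order 6, so the splitting field has degree 6 over Q.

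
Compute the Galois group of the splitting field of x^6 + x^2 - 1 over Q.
S_4 (order 24)

The polynomial f is an irreducible sextic over Q, so G = Gal(f/Q) is one of the 16 transitive subgroups 6T1, ..., 6T16 of S_6. The discriminant of f is 61504 = 248^2, a perfect square, so G is contained in A_6. The transitive groups of degree 6 contained in A_6 are: A_4 (6T4, order 12), S_4 (6T7, order 24), (C_3 x C_3) : C_4 (6T10, order 36), PSL(2,5) (6T12, order 60), A_6 (6T15, order 360). By Dedekind's theorem, for a prime p not dividing disc(f) the degrees of the irreducible factors of f mod p form the cycle type of an element of G. Factoring f modulo the 79 such primes p <= 419 (skipping 2, 31, which divide the discriminant), each new pattern first appears at: mod 3: f = (x^2 + 1)(x^4 + 2x^2 + 2), pattern 4+2; mod 5: f = (x^3 + x^2 + 3x + 4)(x^3 + 4x^2 + 3x + 1), pattern 3+3; mod 11: f = (x + 3)(x + 8)(x^2 + 4x + 7)(x^2 + 7x + 7), pattern 2+2+1+1; mod 67: f = (x + 2)(x + 3)(x + 11)(x + 56)(x + 64)(x + 65), pattern 1+1+1+1+1+1. No other pattern occurs in this range, so the set of observed cycle types is {4+2, 3+3, 2+2+1+1, 1+1+1+1+1+1}. The candidates containing elements of all these cycle types are S_4 (6T7) of order 24, (C_3 x C_3) : C_4 (6T10) of order 36, A_6 (6T15) of order 360; the others are excluded. The observed types are precisely the cycle types that occur in S_4 (6T7). Each of the other remaining candidates has further cycle types, and by the Chebotarev density theorem the matching factorization patterns would occur for a proportion of primes equal to their share of the group: (C_3 x C_3) : C_4 (6T10) additionally contains elements of type 3+1+1+1 (4 of its 36 elements, about 11% of primes); A_6 (6T15) additionally contains elements of type 5+1, 3+1+1+1 (184 of its 360 elements, about 51% of primes). None of the 79 primes tested shows any such pattern (for each of these groups the chance of that is below 10^-4), which rules them out. Hence G = S_4 (6T7), of order 24.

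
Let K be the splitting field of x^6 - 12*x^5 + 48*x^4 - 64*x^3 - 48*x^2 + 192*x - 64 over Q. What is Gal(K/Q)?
The polynomial f is an irreducible sextic over Q, so G = Gal(f/Q) is one of the 16 transitive subgroups 6T1, ..., 6T16 of S_6. The discriminant of f is -450868486864896, which is not a perfect square, so G is not contained in A_6. The transitive groups of degree 6 not contained in A_6 are: C_6 (6T1, order 6), S_3 (6T2, order 6), D_6 (6T3, order 12), C_3 x S_3 (6T5, order 18), A_4 x C_2 (6T6, order 24), S_4 (6T8, order 24), S_3 x S_3 (6T9, order 36), S_4 x C_2 (6T11, order 48), (S_3 x S_3) : C_2 (6T13, order 72), PGL(2,5) (6T14, order 120), S_6 (6T16, order 720). By Dedekind's theorem, for a prime p not dividing disc(f) the degrees of the irreducible factors of f mod p form the cycle type of an element of G. Factoring f modulo the 33 such primes p <= 149 (skipping 2, 3, which divide the discriminant), each new pattern first appears at: mod 5: f = (x^3 + x^2 + 2)(x^3 + 2x^2 + x + 3), pattern 3+3; mod 7: f = (x^6 + 2x^5 + 6x^4 + 6x^3 + x^2 + 3x + 6), pattern 6; mod 17: f = (x + 2)(x + 11)(x^2 + 13x + 1)(x^2 + 13x + 11), pattern 2+2+1+1; mod 19: f = (x + 3)(x + 5)(x + 10)(x + 12)(x^2 + 15x + 9), pattern 2+1+1+1+1; mod 71: f = (x^2 + 67x + 7)(x^2 + 67x + 22)(x^2 + 67x + 42), pattern 2+2+2. No other pattern occurs in this range, so the set of observed cycle types is {3+3, 6, 2+2+1+1, 2+1+1+1+1, 2+2+2}. The candidates containing elements of all these cycle types are A_4 x C_2 (6T6) of order 24, S_4 x C_2 (6T11) of order 48, (S_3 x S_3) : C_2 (6T13) of order 72, S_6 (6T16) of order 720; the others are excluded. The observed types are precisely the cycle types that occur in A_4 x C_2 (6T6) (apart from the identity). Each of the other remaining candidates has further cycle types, and by the Chebotarev density theorem the matching factorization patterns would occur for a proportion of primes equal to their share of the group: S_4 x C_2 (6T11) additionally contains elements of type 4+2, 4+1+1 (12 of its 48 elements, about 25% of primes); (S_3 x S_3) : C_2 (6T13) additionally contains elements of type 4+2, 3+2+1, 3+1+1+1 (34 of its 72 elements, about 47% of primes); S_6 (6T16) additionally contains elements of type 5+1, 4+2, 4+1+1, 3+2+1, 3+1+1+1 (484 of its 720 elements, about 67% of primes). None of the 33 primes tested shows any such pattern (for each of these groups the chance of that is below 10^-4), which rules them out. Hence G = A_4 x C_2 (6T6), of order 24.

A_4 x C_2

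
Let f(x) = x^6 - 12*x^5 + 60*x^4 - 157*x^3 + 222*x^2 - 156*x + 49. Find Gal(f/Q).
C_3 x S_3 (also written G18)

The polynomial f is an irreducible sextic over Q, so G = Gal(f/Q) is one of the 16 transitive subgroups 6T1, ..., 6T16 of S_6. The discriminant of f is -1162261467, which is not a perfect square, so G is not contained in A_6. The transitive groups of degree 6 not contained in A_6 are: C_6 (6T1, order 6), S_3 (6T2, order 6), D_6 (6T3, order 12), C_3 x S_3 (6T5, order 18), A_4 x C_2 (6T6, order 24), S_4 (6T8, order 24), S_3 x S_3 (6T9, order 36), S_4 x C_2 (6T11, order 48), (S_3 x S_3) : C_2 (6T13, order 72), PGL(2,5) (6T14, order 120), S_6 (6T16, order 720). By Dedekind's theorem, for a prime p not dividing disc(f) the degrees of the irreducible factors of f mod p form the cycle type of an element of G. Factoring f modulo the 33 such primes p <= 139 (skipping 3, which divides the discriminant), each new pattern first appears at: mod 2: f = (x^6 + x^3 + 1), pattern 6; mod 7: f = (x)(x + 2)(x + 6)(x^3 + x^2 + 5x + 1), pattern 3+1+1+1; mod 17: f = (x^2 + 11)(x^2 + 7x + 14)(x^2 + 15x + 15), pattern 2+2+2; mod 19: f = (x^3 + 13x^2 + 12x + 9)(x^3 + 13x^2 + 12x + 16), pattern 3+3; mod 73: f = (x + 1)(x + 10)(x + 21)(x + 22)(x + 36)(x + 44), pattern 1+1+1+1+1+1. No other pattern occurs in this range, so the set of observed cycle types is {6, 3+1+1+1, 2+2+2, 3+3, 1+1+1+1+1+1}. The candidates containing elements of all these cycle types are C_3 x S_3 (6T5) of order 18, S_3 x S_3 (6T9) of order 36, (S_3 x S_3) : C_2 (6T13) of order 72, S_6 (6T16) of order 720; the others are excluded. The observed types are precisely the cycle types that occur in C_3 x S_3 (6T5). Each of the other remaining candidates has further cycle types, and by the Chebotarev density theorem the matching factorization patterns would occur for a proportion of primes equal to their share of the group: S_3 x S_3 (6T9) additionally contains elements of type 2+2+1+1 (9 of its 36 elements, about 25% of primes); (S_3 x S_3) : C_2 (6T13) additionally contains elements of type 4+2, 3+2+1, 2+2+1+1, 2+1+1+1+1 (45 of its 72 elements, about 62% of primes); S_6 (6T16) additionally contains elements of type 5+1, 4+2, 4+1+1, 3+2+1, 2+2+1+1, 2+1+1+1+1 (504 of its 720 elements, about 70% of primes). None of the 33 primes tested shows any such pattern (for each of these groups the chance of that is below 10^-4), which rules them out. Hence G = C_3 x S_3 (6T5), of order 18.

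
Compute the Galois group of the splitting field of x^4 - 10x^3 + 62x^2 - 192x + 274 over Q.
The polynomial is an irreducible quartic over Q and its discriminant is 129231424 = 11368^2, a perfect square, so the Galois group is contained in A_4. The resolvent cubic y^3 - 62*y^2 + 824*y + 3688 is irreducible over Q. An irreducible resolvent with square discriminant gives A_4.

4T4: A_4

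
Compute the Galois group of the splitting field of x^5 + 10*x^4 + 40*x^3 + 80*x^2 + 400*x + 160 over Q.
5T4: A_5

The polynomial f is an irreducible quintic over Q, so G = Gal(f/Q) is a transitive subgroup of S_5: one of C_5 (5T1, order 5), D_5 (5T2, order 10), F_20 (5T3, order 20), A_5 (5T4, order 60) or S_5 (5T5, order 120). The discriminant of f is 1073741824000000 = 32768000^2, a perfect square, so G is contained in A_5. The transitive groups of degree 5 contained in A_5 are: C_5 (5T1, order 5), D_5 (5T2, order 10), A_5 (5T4, order 60). By Dedekind's theorem, for a prime p not dividing disc(f) the degrees of the irreducible factors of f mod p form the cycle type of an element of G. Factoring f modulo the 2 such primes p <= 7 (skipping 2, 5, which divide the discriminant), each new pattern first appears at: mod 3: f = (x^5 + x^4 + x^3 + 2x^2 + x + 1), pattern 5; mod 7: f = (x + 3)(x + 5)(x^3 + 2x^2 + 2x + 6), pattern 3+1+1. No other pattern occurs in this range, so the set of observed cycle types is {5, 3+1+1}. Among the candidates above, the only group containing elements of all these cycle types is A_5 (5T4) — each of C_5 (5T1), D_5 (5T2) lacks at least one of them. Hence G = A_5 (5T4), of order 60.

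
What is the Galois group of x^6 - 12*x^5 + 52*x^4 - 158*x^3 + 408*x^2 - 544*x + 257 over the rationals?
S_4 x C_2 (order 48)

The polynomial f is an irreducible sextic over Q, so G = Gal(f/Q) is one of the 16 transitive subgroups 6T1, ..., 6T16 of S_6. The discriminant of f is -905333959757824, which is not a perfect square, so G is not contained in A_6. The transitive groups of degree 6 not contained in A_6 are: C_6 (6T1, order 6), S_3 (6T2, order 6), D_6 (6T3, order 12), C_3 x S_3 (6T5, order 18), A_4 x C_2 (6T6, order 24), S_4 (6T8, order 24), S_3 x S_3 (6T9, order 36), S_4 x C_2 (6T11, order 48), (S_3 x S_3) : C_2 (6T13, order 72), PGL(2,5) (6T14, order 120), S_6 (6T16, order 720). By Dedekind's theorem, for a prime p not dividing disc(f) the degrees of the irreducible factors of f mod p form the cycle type of an element of G. Factoring f modulo the 67 such primes p <= 347 (skipping 2, 229, which divide the discriminant), each new pattern first appears at: mod 3: f = (x^6 + x^4 + x^3 + 2x + 2), pattern 6; mod 5: f = (x^3 + 3x + 2)(x^3 + 3x^2 + 4x + 1), pattern 3+3; mod 7: f = (x + 4)(x + 5)(x^4 + 4x^2 + 2x + 2), pattern 4+1+1; mod 13: f = (x^2 + 6x + 3)(x^4 + 8x^3 + x^2 + 7x + 12), pattern 4+2; mod 23: f = (x^2 + 17x + 17)(x^2 + 20x + 3)(x^2 + 20x + 10), pattern 2+2+2; mod 29: f = (x + 5)(x + 23)(x^2 + 7x + 15)(x^2 + 11x + 8), pattern 2+2+1+1; mod 193: f = (x + 35)(x + 45)(x + 80)(x + 97)(x + 143)(x + 167), pattern 1+1+1+1+1+1; mod 347: f = (x + 54)(x + 144)(x + 330)(x + 342)(x^2 + 159x + 140), pattern 2+1+1+1+1. No other pattern occurs in this range, so the set of observed cycle types is {6, 3+3, 4+1+1, 4+2, 2+2+2, 2+2+1+1, 1+1+1+1+1+1, 2+1+1+1+1}. The candidates containing elements of all these cycle types are S_4 x C_2 (6T11) of order 48, S_6 (6T16) of order 720; the others are excluded. The observed types are precisely the cycle types that occur in S_4 x C_2 (6T11). Each of the other remaining candidates has further cycle types, and by the Chebotarev density theorem the matching factorization patterns would occur for a proportion of primes equal to their share of the group: S_6 (6T16) additionally contains elements of type 5+1, 3+2+1, 3+1+1+1 (304 of its 720 elements, about 42% of primes). None of the 67 primes tested shows any such pattern (for each of these groups the chance of that is below 10^-4), which rules them out. Hence G = S_4 x C_2 (6T11), of order 48.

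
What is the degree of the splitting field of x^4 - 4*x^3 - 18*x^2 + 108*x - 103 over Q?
The degree of the splitting field over Q equals the order of the Galois group, so first determine the group. The polynomial is an irreducible quartic over Q and its discriminant is -104857600, which is not a perfect square, so the Galois group is not contained in A_4. The resolvent cubic y^3 + 18*y^2 - 20*y - 2600 has exactly one rational root, so the Galois group is C_4 or D_4. The quartic remains irreducible over Q(sqrt(disc)), so the group is D_4. The Galois group D_4 (4T3) has order 8, so the splitting field has degree 8 over Q.

8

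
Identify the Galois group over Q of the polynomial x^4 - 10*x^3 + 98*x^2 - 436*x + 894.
A_4

The polynomial is an irreducible quartic over Q and its discriminant is 37045470784 = 192472^2, a perfect square, so the Galois group is contained in A_4. The resolvent cubic y^3 - 98*y^2 + 784*y + 70952 is irreducible over Q. An irreducible resolvent with square discriminant gives A_4.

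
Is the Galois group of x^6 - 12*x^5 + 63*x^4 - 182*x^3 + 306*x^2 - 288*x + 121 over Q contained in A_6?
No

The polynomial is irreducible of degree 6 over Q. Its discriminant is -16003008, which is not a perfect square. A Galois group lies in the alternating group exactly when the discriminant is a square in Q, so the Galois group (PGL(2,5)) is not contained in A_6.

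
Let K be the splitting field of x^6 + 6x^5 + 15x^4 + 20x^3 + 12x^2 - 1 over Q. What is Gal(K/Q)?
A_4 x C_2 (order 24)

The polynomial f is an irreducible sextic over Q, so G = Gal(f/Q) is one of the 16 transitive subgroups 6T1, ..., 6T16 of S_6. The discriminant of f is -419904, which is not a perfect square, so G is not contained in A_6. The transitive groups of degree 6 not contained in A_6 are: C_6 (6T1, order 6), S_3 (6T2, order 6), D_6 (6T3, order 12), C_3 x S_3 (6T5, order 18), A_4 x C_2 (6T6, order 24), S_4 (6T8, order 24), S_3 x S_3 (6T9, order 36), S_4 x C_2 (6T11, order 48), (S_3 x S_3) : C_2 (6T13, order 72), PGL(2,5) (6T14, order 120), S_6 (6T16, order 720). By Dedekind's theorem, for a prime p not dividing disc(f) the degrees of the irreducible factors of f mod p form the cycle type of an element of G. Factoring f modulo the 33 such primes p <= 149 (skipping 2, 3, which divide the discriminant), each new pattern first appears at: mod 5: f = (x^3 + 4x + 3)(x^3 + x^2 + x + 3), pattern 3+3; mod 7: f = (x^6 + 6x^5 + x^4 + 6x^3 + 5x^2 + 6), pattern 6; mod 17: f = (x + 9)(x + 10)(x^2 + 2x + 4)(x^2 + 2x + 11), pattern 2+2+1+1; mod 19: f = (x + 4)(x + 9)(x + 12)(x + 17)(x^2 + 2x + 17), pattern 2+1+1+1+1; mod 71: f = (x^2 + 2x + 17)(x^2 + 2x + 26)(x^2 + 2x + 31), pattern 2+2+2. No other pattern occurs in this range, so the set of observed cycle types is {3+3, 6, 2+2+1+1, 2+1+1+1+1, 2+2+2}. The candidates containing elements of all these cycle types are A_4 x C_2 (6T6) of order 24, S_4 x C_2 (6T11) of order 48, (S_3 x S_3) : C_2 (6T13) of order 72, S_6 (6T16) of order 720; the others are excluded. The observed types are precisely the cycle types that occur in A_4 x C_2 (6T6) (apart from the identity). Each of the other remaining candidates has further cycle types, and by the Chebotarev density theorem the matching factorization patterns would occur for a proportion of primes equal to their share of the group: S_4 x C_2 (6T11) additionally contains elements of type 4+2, 4+1+1 (12 of its 48 elements, about 25% of primes); (S_3 x S_3) : C_2 (6T13) additionally contains elements of type 4+2, 3+2+1, 3+1+1+1 (34 of its 72 elements, about 47% of primes); S_6 (6T16) additionally contains elements of type 5+1, 4+2, 4+1+1, 3+2+1, 3+1+1+1 (484 of its 720 elements, about 67% of primes). None of the 33 primes tested shows any such pattern (for each of these groups the chance of that is below 10^-4), which rules them out. Hence G = A_4 x C_2 (6T6), of order 24.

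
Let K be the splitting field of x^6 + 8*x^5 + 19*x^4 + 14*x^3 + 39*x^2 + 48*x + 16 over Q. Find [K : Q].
The degree of the splitting field over Q equals the order of the Galois group, so first determine the group. The polynomial f is an irreducible sextic over Q, so G = Gal(f/Q) is one of the 16 transitive subgroups 6T1, ..., 6T16 of S_6. The discriminant of f is 90962560000 = 301600^2, a perfect square, so G is contained in A_6. The transitive groups of degree 6 contained in A_6 are: A_4 (6T4, order 12), S_4 (6T7, order 24), (C_3 x C_3) : C_4 (6T10, order 36), PSL(2,5) (6T12, order 60), A_6 (6T15, order 360). By Dedekind's theorem, for a prime p not dividing disc(f) the degrees of the irreducible factors of f mod p form the cycle type of an element of G. Factoring f modulo the 19 such primes p <= 83 (skipping 2, 5, 13, 29, which divide the discriminant), each new pattern first appears at: mod 3: f = (x^2 + x + 2)(x^4 + x^3 + x^2 + 2x + 2), pattern 4+2; mod 11: f = (x^3 + x^2 + 2x + 3)(x^3 + 7x^2 + 10x + 9), pattern 3+3; mod 19: f = (x + 2)(x + 5)(x^2 + 9)(x^2 + x + 12), pattern 2+2+1+1; mod 61: f = (x + 31)(x + 38)(x + 48)(x^3 + 13x^2 + 47x + 15), pattern 3+1+1+1. No other pattern occurs in this range, so the set of observed cycle types is {4+2, 3+3, 2+2+1+1, 3+1+1+1}. The candidates containing elements of all these cycle types are (C_3 x C_3) : C_4 (6T10) of order 36, A_6 (6T15) of order 360; the others are excluded. The observed types are precisely the cycle types that occur in (C_3 x C_3) : C_4 (6T10) (apart from the identity). Each of the other remaining candidates has further cycle types, and by the Chebotarev density theorem the matching factorization patterns would occur for a proportion of primes equal to their share of the group: A_6 (6T15) additionally contains elements of type 5+1 (144 of its 360 elements, about 40% of primes). None of the 19 primes tested shows any such pattern (for each of these groups the chance of that is below 10^-4), which rules them out. Hence G = (C_3 x C_3) : C_4 (6T10), of order 36. The Galois group (C_3 x C_3) : C_4 (6T10) has order 36, so the splitting field has degree 36 over Q.

36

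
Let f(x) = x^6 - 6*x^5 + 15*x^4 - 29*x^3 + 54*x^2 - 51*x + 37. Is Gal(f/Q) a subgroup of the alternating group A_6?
The polynomial is irreducible of degree 6 over Q. Its discriminant is -945145936107, which is not a perfect square. A Galois group lies in the alternating group exactly when the discriminant is a square in Q, so the Galois group ((S_3 x S_3) : C_2) is not contained in A_6.

No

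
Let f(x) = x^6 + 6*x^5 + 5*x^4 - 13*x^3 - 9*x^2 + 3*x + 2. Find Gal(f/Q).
PSL(2,5) (order 60)

The polynomial f is an irreducible sextic over Q, so G = Gal(f/Q) is one of the 16 transitive subgroups 6T1, ..., 6T16 of S_6. The discriminant of f is 30991489 = 5567^2, a perfect square, so G is contained in A_6. The transitive groups of degree 6 contained in A_6 are: A_4 (6T4, order 12), S_4 (6T7, order 24), (C_3 x C_3) : C_4 (6T10, order 36), PSL(2,5) (6T12, order 60), A_6 (6T15, order 360). By Dedekind's theorem, for a prime p not dividing disc(f) the degrees of the irreducible factors of f mod p form the cycle type of an element of G. Factoring f modulo the 21 such primes p <= 79 (skipping 19, which divides the discriminant), each new pattern first appears at: mod 2: f = (x)(x^5 + x^3 + x^2 + x + 1), pattern 5+1; mod 7: f = (x^3 + x^2 + 3x + 1)(x^3 + 5x^2 + 4x + 2), pattern 3+3; mod 61: f = (x + 3)(x + 25)(x^2 + 48x + 25)(x^2 + 52x + 38), pattern 2+2+1+1. No other pattern occurs in this range, so the set of observed cycle types is {5+1, 3+3, 2+2+1+1}. The candidates containing elements of all these cycle types are PSL(2,5) (6T12) of order 60, A_6 (6T15) of order 360; the others are excluded. The observed types are precisely the cycle types that occur in PSL(2,5) (6T12) (apart from the identity). Each of the other remaining candidates has further cycle types, and by the Chebotarev density theorem the matching factorization patterns would occur for a proportion of primes equal to their share of the group: A_6 (6T15) additionally contains elements of type 4+2, 3+1+1+1 (130 of its 360 elements, about 36% of primes). None of the 21 primes tested shows any such pattern (for each of these groups the chance of that is below 10^-4), which rules them out. Hence G = PSL(2,5) (6T12), of order 60.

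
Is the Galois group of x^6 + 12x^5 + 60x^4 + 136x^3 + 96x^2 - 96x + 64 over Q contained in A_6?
The polynomial is irreducible of degree 6 over Q. Its discriminant is -190210142896128, which is not a perfect square. A Galois group lies in the alternating group exactly when the discriminant is a square in Q, so the Galois group (C_3 x S_3) is not contained in A_6.

No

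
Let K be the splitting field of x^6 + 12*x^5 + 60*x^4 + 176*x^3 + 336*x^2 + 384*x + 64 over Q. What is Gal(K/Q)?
S_3 x S_3 (also written G36-)

The polynomial f is an irreducible sextic over Q, so G = Gal(f/Q) is one of the 16 transitive subgroups 6T1, ..., 6T16 of S_6. The discriminant of f is 5410421842378752, which is not a perfect square, so G is not contained in A_6. The transitive groups of degree 6 not contained in A_6 are: C_6 (6T1, order 6), S_3 (6T2, order 6), D_6 (6T3, order 12), C_3 x S_3 (6T5, order 18), A_4 x C_2 (6T6, order 24), S_4 (6T8, order 24), S_3 x S_3 (6T9, order 36), S_4 x C_2 (6T11, order 48), (S_3 x S_3) : C_2 (6T13, order 72), PGL(2,5) (6T14, order 120), S_6 (6T16, order 720). By Dedekind's theorem, for a prime p not dividing disc(f) the degrees of the irreducible factors of f mod p form the cycle type of an element of G. Factoring f modulo the 23 such primes p <= 97 (skipping 2, 3, which divide the discriminant), each new pattern first appears at: mod 5: f = (x^6 + 2x^5 + x^3 + x^2 + 4x + 4), pattern 6; mod 11: f = (x + 3)(x + 7)(x^2 + 3x + 3)(x^2 + 10x + 8), pattern 2+2+1+1; mod 13: f = (x + 3)(x + 5)(x + 11)(x^3 + 6x^2 + 12x + 10), pattern 3+1+1+1; mod 31: f = (x^2 + 7x + 25)(x^2 + 17x + 12)(x^2 + 19x + 6), pattern 2+2+2; mod 97: f = (x^3 + 6x^2 + 12x + 33)(x^3 + 6x^2 + 12x + 96), pattern 3+3. No other pattern occurs in this range, so the set of observed cycle types is {6, 2+2+1+1, 3+1+1+1, 2+2+2, 3+3}. The candidates containing elements of all these cycle types are S_3 x S_3 (6T9) of order 36, (S_3 x S_3) : C_2 (6T13) of order 72, S_6 (6T16) of order 720; the others are excluded. The observed types are precisely the cycle types that occur in S_3 x S_3 (6T9) (apart from the identity). Each of the other remaining candidates has further cycle types, and by the Chebotarev density theorem the matching factorization patterns would occur for a proportion of primes equal to their share of the group: (S_3 x S_3) : C_2 (6T13) additionally contains elements of type 4+2, 3+2+1, 2+1+1+1+1 (36 of its 72 elements, about 50% of primes); S_6 (6T16) additionally contains elements of type 5+1, 4+2, 4+1+1, 3+2+1, 2+1+1+1+1 (459 of its 720 elements, about 64% of primes). None of the 23 primes tested shows any such pattern (for each of these groups the chance of that is below 10^-4), which rules them out. Hence G = S_3 x S_3 (6T9), of order 36.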